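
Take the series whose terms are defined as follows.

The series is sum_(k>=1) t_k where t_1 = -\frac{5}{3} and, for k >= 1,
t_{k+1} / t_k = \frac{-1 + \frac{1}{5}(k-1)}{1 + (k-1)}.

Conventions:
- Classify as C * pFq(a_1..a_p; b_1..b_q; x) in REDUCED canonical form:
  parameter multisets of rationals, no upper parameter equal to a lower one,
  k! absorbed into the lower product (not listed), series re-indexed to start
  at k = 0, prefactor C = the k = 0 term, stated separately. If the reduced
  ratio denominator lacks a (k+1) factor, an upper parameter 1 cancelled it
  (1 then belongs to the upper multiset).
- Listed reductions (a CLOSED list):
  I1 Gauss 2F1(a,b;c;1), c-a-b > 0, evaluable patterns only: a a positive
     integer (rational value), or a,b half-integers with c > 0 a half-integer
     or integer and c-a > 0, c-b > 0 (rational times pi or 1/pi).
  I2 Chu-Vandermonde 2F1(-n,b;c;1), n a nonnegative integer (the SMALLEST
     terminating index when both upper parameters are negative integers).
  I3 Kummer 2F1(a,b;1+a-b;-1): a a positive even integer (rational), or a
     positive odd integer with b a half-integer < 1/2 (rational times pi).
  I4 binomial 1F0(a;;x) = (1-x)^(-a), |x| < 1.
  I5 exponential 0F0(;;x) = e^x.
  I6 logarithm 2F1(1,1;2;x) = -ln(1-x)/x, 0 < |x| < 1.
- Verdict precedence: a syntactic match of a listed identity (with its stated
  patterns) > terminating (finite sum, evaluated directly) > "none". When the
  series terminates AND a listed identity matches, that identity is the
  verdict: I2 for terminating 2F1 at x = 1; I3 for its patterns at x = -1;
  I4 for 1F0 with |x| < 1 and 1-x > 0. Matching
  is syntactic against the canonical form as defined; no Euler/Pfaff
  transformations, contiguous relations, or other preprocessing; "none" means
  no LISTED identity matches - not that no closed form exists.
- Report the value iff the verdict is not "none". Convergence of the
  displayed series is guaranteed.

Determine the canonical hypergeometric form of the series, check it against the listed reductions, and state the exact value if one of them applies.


Canonical form: C = -\frac{5}{3} times 1F0 with upper {-5}, lower {-}, x = \frac{1}{5}. Verdict: this is the binomial series (I4) (the 1F0 binomial series: exponent 5, x = \frac{1}{5}). Value: -\frac{1024}{1875}.

Key observation: with t_0 = -\frac{5}{3}, roots of the ratio polynomials (C = -5/3) are the negated parameters.
Consecutive-term ratio: r(k) = \frac{1}{5} * (k-5) / [(k+1)] - poly over poly, x = \frac{1}{5} from leading terms; C = -\frac{5}{3} at k = 0.


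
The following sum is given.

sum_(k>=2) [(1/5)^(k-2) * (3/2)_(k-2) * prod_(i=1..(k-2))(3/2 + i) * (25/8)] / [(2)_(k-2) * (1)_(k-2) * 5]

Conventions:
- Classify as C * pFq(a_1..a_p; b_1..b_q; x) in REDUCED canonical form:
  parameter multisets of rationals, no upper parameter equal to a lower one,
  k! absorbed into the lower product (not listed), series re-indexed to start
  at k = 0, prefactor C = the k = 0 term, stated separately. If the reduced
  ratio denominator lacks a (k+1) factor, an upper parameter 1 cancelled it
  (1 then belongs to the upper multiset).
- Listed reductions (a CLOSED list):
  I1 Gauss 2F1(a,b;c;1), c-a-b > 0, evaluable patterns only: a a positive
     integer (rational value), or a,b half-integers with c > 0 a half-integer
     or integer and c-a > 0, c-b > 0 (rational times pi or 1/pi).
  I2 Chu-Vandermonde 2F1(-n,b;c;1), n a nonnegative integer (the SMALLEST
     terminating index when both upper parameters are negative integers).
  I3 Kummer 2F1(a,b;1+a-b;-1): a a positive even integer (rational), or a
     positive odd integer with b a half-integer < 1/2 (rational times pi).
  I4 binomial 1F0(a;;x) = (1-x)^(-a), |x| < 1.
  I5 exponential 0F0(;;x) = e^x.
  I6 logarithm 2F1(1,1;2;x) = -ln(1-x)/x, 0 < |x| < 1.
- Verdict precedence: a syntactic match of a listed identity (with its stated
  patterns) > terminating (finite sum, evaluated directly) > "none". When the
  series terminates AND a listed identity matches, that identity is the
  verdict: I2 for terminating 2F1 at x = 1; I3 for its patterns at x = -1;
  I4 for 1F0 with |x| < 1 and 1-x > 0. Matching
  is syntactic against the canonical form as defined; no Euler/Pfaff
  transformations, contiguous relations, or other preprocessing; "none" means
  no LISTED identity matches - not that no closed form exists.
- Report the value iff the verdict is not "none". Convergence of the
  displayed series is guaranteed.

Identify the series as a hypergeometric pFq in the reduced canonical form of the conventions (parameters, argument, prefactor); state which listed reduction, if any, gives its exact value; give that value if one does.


Key step: from the first term 5/8: (1)_k (prefactor 5/8) is k! itself.
Adjacent-term ratio: r(k) = (1/5) * (k+3/2) (k+5/2) / [(k+2) (k+1)] - rational; roots negated = parameters, x = (1/5), C = 5/8.

Reduced: x = 1/5, 2F1, upper = {3/2, 5/2}, lower = {2}, C = 5/8. Verdict: none - at argument 1/5 the multisets {3/2, 5/2} ; {2} match no listed identity.


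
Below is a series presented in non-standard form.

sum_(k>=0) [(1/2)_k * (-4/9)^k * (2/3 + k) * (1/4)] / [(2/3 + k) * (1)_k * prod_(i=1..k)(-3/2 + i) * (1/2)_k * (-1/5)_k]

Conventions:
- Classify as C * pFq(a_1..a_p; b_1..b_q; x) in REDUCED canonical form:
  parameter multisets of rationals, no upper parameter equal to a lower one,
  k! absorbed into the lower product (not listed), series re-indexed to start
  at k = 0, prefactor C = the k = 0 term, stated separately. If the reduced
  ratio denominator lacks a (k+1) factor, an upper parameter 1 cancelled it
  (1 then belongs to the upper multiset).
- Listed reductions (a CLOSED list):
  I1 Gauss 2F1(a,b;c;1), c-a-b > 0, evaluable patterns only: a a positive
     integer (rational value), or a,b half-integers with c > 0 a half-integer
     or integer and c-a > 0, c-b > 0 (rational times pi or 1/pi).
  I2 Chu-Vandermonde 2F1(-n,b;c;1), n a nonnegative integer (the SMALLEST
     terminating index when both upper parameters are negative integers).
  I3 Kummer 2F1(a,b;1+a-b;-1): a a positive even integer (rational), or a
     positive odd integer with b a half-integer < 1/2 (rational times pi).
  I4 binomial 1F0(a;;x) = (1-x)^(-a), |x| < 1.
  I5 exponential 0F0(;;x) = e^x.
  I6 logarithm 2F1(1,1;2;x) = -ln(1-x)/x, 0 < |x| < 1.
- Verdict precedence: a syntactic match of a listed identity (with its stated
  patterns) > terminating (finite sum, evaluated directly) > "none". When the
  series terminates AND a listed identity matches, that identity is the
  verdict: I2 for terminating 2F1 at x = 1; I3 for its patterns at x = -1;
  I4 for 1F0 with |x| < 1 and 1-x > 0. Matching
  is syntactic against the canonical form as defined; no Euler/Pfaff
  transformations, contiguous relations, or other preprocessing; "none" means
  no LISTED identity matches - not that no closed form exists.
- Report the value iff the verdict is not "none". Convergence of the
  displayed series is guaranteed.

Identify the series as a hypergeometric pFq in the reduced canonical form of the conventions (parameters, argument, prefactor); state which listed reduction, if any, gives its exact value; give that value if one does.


The series (x = -4/9) is 0F2: upper {-}, lower {-1/2, -1/5}, prefactor 1/4. Verdict: none - this 0F2 at x = -4/9 matches no listed pattern, and upper {-} holds no stopper.

The tell: with t_0 = 1/4, (1)_k (C = 1/4) is k! itself.
Ratio: r(k) = (-4/9) * 1 / [(k-1/2) (k-1/5) (k+1)] - rational in k, leading ratio (-4/9); with t_0 = 1/4, classification follows.


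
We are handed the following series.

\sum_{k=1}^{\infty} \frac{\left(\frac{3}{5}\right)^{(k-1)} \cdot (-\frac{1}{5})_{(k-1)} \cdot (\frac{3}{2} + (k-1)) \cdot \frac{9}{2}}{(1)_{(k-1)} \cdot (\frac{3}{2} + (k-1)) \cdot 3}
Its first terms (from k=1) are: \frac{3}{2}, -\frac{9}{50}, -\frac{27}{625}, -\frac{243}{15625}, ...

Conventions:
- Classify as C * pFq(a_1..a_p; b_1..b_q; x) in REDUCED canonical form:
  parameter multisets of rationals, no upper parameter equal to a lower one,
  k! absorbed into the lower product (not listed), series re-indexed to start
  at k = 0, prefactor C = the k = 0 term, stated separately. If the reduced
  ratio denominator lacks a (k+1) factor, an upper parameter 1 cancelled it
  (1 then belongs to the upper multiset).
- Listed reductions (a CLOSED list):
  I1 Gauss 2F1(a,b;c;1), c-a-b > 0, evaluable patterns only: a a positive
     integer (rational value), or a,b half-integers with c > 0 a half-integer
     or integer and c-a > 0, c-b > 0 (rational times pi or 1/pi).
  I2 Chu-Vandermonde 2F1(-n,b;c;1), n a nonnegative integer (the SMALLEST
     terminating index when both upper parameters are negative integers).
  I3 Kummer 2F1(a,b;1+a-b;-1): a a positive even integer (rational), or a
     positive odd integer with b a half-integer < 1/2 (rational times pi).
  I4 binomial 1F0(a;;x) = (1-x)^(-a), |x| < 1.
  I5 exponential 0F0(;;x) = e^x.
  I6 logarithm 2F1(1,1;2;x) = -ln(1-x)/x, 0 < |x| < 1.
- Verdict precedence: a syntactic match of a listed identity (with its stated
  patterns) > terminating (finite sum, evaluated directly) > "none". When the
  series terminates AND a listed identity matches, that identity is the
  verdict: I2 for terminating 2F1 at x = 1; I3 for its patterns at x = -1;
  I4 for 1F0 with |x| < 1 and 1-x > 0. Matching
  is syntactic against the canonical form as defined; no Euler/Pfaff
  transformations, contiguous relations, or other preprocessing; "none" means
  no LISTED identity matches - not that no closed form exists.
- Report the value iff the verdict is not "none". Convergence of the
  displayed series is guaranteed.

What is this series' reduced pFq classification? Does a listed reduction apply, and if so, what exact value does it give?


Key step: from the first term \frac{3}{2}: the constant factors (C = 3/2) combine into one prefactor.
Ratio: r(k) = \frac{3}{5} * (k-\frac{1}{5}) / [(k+1)] - rational; roots negated = parameters, x = \frac{3}{5}, C = \frac{3}{2}.

At argument \frac{3}{5}: a 1F0 with upper {-\frac{1}{5}}, lower {-}, scaled by C = \frac{3}{2}. Verdict: the binomial series (I4) matches (the 1F0 binomial series: exponent 1/5, x = \frac{3}{5}). Exact value: \frac{3}{2} \cdot \left(\frac{2}{5}\right)^{\frac{1}{5}}.


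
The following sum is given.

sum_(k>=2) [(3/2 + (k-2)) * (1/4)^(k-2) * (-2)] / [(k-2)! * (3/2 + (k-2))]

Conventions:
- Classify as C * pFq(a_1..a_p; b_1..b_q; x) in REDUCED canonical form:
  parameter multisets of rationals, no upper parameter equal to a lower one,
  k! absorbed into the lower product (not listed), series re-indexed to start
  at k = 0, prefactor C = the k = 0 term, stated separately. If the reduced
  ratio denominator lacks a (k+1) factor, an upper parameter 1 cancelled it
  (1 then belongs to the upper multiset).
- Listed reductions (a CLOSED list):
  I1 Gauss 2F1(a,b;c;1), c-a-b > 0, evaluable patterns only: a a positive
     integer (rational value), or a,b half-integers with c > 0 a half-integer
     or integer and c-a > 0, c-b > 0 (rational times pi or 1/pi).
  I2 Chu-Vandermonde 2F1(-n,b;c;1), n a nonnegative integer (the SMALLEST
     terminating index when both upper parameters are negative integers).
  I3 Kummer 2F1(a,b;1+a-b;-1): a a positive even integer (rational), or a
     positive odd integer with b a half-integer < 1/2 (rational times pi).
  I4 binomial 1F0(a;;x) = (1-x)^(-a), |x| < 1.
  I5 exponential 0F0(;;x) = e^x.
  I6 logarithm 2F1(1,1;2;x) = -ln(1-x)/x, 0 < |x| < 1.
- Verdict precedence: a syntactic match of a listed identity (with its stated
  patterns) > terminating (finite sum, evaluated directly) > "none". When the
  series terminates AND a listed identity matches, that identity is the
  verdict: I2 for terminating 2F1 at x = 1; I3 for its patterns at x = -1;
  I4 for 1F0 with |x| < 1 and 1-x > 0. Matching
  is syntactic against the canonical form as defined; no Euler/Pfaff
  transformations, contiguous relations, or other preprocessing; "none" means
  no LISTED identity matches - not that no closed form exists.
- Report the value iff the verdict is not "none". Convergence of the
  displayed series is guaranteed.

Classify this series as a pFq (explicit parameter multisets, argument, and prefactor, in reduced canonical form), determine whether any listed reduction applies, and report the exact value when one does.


The series (x = 1/4) is 0F0: upper {-}, lower {-}, prefactor -2. Verdict: the I5 exponential reduction matches (the 0F0 exponential series at x = 1/4). Hence: (-2) * e^(1/4).

The tell: t_0 = -2 here, and striking the common factor k + 3/2 reduces the term (prefactor -2).
Adjacent-term ratio: r(k) = (1/4) * 1 / [(k+1)] - rational in k, leading ratio (1/4); with t_0 = -2, classification follows.


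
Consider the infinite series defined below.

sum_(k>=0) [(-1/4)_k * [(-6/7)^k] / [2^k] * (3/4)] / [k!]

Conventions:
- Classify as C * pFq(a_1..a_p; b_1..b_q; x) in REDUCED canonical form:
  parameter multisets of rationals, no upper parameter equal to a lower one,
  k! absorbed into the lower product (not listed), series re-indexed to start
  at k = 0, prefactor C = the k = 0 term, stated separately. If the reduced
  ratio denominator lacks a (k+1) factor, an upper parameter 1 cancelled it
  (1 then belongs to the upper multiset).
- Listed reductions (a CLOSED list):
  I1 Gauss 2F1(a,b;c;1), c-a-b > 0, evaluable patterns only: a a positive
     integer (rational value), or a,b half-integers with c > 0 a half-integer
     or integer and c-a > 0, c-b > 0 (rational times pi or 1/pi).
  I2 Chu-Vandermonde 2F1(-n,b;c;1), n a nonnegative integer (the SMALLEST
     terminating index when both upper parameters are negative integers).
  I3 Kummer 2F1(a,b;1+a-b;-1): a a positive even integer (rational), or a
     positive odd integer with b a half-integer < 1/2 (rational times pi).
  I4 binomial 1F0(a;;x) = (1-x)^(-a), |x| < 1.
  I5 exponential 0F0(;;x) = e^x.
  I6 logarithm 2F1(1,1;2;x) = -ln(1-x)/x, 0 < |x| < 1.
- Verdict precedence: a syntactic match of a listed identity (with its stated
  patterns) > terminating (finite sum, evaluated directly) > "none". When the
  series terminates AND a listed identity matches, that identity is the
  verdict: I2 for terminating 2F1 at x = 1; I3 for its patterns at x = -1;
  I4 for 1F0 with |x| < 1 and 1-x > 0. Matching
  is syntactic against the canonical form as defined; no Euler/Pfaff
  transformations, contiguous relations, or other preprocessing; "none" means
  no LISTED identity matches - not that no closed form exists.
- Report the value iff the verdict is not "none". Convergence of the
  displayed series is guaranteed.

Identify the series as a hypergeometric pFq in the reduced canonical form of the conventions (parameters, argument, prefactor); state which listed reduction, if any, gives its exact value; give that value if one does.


Canonical form: C = 3/4 times 1F0 with upper {-1/4}, lower {-}, x = -3/7. Verdict: binomial (I4) applies (the 1F0 binomial series: exponent 1/4, x = -3/7). Its exact value is (3/4) * (10/7)^(1/4).

Structural cue: from the first term 3/4: the two k-th powers (C = 3/4) combine into one argument.
Step ratio: r(k) = (-3/7) * (k-1/4) / [(k+1)] - rational in k. x = (-3/7); t_0 = 3/4; negate the roots.


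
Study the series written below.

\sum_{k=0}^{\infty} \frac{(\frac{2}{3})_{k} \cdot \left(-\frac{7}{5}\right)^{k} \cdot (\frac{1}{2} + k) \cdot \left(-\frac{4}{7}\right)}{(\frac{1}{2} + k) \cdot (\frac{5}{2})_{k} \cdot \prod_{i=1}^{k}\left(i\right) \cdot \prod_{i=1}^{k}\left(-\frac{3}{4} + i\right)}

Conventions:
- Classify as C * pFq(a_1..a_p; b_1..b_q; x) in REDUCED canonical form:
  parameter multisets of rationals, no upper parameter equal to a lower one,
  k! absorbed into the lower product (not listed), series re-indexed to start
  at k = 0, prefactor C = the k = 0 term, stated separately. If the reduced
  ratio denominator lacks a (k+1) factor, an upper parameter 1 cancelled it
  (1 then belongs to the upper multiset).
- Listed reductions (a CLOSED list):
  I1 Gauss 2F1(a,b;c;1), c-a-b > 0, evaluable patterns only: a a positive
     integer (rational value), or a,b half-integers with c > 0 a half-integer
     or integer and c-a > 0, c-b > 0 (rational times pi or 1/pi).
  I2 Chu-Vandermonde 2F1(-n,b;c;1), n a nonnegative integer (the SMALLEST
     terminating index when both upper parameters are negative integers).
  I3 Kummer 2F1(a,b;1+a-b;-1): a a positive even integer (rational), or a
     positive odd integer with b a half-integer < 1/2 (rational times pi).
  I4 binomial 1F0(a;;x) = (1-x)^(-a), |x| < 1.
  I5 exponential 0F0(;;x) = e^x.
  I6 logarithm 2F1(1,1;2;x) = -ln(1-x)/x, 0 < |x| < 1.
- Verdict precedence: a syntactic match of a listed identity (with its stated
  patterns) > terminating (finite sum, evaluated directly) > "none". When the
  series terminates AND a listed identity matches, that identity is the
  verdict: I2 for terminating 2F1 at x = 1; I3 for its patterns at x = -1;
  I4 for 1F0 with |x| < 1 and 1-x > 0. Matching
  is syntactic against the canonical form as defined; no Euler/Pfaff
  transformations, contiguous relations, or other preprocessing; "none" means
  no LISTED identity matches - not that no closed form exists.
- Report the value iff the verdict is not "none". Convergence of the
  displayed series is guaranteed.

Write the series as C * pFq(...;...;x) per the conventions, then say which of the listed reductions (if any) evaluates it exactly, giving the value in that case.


This is -\frac{4}{7} * 1F2(\frac{2}{3}; \frac{1}{4}, \frac{5}{2}; -\frac{7}{5}) in reduced canonical form. Verdict: none. A 1F2 with upper {\frac{2}{3}} fits none of I1-I6 at x = -\frac{7}{5}; the sum runs forever.

First insight: t_0 being -\frac{4}{7}, k + 1/2 divides numerator and denominator alike; prefactor -4/7 after cancelling.
Ratio: r(k) = -\frac{7}{5} * (k+\frac{2}{3}) / [(k+\frac{1}{4}) (k+\frac{5}{2}) (k+1)] - rational in k, leading ratio -\frac{7}{5}; with t_0 = -\frac{4}{7}, classification follows.


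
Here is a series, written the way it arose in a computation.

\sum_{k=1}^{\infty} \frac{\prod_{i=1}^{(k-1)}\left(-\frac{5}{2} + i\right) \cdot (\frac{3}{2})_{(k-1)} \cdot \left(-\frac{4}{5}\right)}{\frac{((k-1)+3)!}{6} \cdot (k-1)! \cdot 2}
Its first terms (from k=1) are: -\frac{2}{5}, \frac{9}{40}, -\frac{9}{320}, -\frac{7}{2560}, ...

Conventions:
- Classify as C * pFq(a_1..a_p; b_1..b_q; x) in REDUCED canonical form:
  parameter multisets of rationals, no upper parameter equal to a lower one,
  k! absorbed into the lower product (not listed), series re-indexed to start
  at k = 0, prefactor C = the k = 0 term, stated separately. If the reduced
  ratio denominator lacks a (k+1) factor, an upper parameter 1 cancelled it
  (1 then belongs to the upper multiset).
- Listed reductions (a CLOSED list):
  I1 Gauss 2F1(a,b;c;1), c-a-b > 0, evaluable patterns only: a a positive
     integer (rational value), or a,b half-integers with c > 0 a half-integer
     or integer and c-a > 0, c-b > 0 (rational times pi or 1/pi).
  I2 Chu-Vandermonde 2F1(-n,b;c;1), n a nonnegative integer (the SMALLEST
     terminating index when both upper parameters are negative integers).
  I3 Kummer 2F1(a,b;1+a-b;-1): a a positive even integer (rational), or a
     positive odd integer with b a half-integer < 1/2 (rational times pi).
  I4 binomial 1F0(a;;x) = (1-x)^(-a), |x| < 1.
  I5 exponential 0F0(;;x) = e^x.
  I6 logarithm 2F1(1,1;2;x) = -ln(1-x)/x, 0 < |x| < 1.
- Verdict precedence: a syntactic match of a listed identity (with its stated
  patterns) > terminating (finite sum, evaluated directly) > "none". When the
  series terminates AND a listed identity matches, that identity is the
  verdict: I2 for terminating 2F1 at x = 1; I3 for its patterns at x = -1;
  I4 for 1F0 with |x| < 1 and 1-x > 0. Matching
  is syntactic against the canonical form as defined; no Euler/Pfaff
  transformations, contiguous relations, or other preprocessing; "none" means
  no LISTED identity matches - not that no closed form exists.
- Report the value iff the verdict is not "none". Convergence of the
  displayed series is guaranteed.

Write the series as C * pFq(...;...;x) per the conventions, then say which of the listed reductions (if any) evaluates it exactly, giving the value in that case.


Classification (C = -\frac{2}{5}): 2F1 with upper {-\frac{3}{2}, \frac{3}{2}}, lower {4}, argument x = 1. Verdict: Gauss (I1, half-integer pattern) matches (x = 1; upper {-\frac{3}{2}, \frac{3}{2}} half-integers, c = 4 in the evaluable pattern). Value: \left(-\frac{1024}{1575}\right) / \pi.

Key step: with t_0 = -\frac{2}{5}, the constant factors (C = -2/5) combine into one prefactor.
Step ratio: r(k) = 1 * (k-\frac{3}{2}) (k+\frac{3}{2}) / [(k+4) (k+1)] - rational; roots negated = parameters, x = 1, C = -\frac{2}{5}.


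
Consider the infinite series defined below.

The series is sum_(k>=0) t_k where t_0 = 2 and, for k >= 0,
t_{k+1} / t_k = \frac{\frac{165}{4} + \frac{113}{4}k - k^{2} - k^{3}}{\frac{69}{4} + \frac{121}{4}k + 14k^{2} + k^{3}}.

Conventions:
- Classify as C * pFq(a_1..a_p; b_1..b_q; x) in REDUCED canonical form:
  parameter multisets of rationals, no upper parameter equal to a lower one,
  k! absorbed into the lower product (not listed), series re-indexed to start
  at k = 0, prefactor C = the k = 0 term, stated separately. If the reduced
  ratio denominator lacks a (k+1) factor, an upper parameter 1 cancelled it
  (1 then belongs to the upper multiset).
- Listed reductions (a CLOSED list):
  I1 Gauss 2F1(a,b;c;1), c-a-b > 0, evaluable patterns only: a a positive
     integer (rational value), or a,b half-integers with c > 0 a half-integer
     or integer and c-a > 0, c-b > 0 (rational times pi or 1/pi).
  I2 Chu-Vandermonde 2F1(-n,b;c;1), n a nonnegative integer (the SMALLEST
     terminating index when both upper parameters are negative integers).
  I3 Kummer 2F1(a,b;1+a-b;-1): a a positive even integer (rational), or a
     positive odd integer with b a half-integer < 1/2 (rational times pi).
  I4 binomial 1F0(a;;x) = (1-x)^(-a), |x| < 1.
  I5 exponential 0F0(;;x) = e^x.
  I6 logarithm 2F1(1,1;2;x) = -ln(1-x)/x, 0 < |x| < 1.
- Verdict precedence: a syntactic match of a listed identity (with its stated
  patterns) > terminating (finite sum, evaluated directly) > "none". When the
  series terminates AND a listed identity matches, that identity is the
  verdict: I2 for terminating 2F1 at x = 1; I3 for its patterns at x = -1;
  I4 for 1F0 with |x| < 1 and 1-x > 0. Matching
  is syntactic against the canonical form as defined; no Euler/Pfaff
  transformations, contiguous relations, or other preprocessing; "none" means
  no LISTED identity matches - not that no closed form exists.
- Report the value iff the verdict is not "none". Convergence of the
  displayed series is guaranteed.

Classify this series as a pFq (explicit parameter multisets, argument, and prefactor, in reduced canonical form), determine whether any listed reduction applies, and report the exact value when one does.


This is 2 * 2F1(-\frac{11}{2}, 5; \frac{23}{2}; -1) in reduced canonical form. Verdict (x = -1): Kummer's theorem (I3) applies (x = -1; c = \frac{23}{2} equals 1+a-b for upper {-\frac{11}{2}, 5}: listed pattern). Exact value: \frac{43648605}{8388608} \cdot \pi.

Key step: with t_0 = 2, cancel k + 3/2 from the displayed ratio first; then C = 2.
Consecutive-term ratio: r(k) = -1 * (k-\frac{11}{2}) (k+5) / [(k+\frac{23}{2}) (k+1)] - rational in k. x = -1; t_0 = 2; negate the roots.


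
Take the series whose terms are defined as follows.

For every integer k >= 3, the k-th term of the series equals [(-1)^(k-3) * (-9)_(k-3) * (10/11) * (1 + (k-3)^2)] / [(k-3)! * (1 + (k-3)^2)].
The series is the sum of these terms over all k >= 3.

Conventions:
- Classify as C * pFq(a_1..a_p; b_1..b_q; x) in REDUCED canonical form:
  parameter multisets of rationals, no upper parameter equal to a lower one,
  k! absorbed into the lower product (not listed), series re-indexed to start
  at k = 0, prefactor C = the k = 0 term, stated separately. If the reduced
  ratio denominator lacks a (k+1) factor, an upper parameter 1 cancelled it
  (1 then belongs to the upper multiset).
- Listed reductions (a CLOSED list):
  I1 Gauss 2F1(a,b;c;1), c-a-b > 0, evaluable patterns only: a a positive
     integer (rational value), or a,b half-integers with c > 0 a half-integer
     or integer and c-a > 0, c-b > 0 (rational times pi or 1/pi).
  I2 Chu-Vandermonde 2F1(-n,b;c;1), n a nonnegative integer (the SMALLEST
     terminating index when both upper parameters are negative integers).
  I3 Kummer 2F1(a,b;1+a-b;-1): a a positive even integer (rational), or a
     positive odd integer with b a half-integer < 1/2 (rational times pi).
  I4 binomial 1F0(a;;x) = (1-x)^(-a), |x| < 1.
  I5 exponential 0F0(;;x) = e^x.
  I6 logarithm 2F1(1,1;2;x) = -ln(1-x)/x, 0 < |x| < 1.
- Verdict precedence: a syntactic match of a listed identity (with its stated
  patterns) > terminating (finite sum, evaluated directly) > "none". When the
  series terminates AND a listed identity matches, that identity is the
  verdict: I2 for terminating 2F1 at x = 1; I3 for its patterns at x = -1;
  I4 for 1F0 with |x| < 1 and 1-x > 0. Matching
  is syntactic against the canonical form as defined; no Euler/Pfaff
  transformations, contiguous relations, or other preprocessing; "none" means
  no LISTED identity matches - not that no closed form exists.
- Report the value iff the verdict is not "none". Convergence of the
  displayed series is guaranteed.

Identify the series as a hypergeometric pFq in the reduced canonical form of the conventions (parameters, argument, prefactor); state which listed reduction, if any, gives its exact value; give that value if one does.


This is 10/11 * 1F0(-9; -; -1) in reduced canonical form. Verdict: terminating. With -9 upstairs the series is a 10-term polynomial sum; evaluated term by term. Exact value: 5120/11.

Structural cue: from the first term 10/11: k^2 + 1 divides numerator and denominator alike; C = 10/11, x = -1 after cancelling.
Term ratio: r(k) = (-1) * (k-9) / [(k+1)] ; factor over Q: parameters, x = (-1), and C = 10/11.


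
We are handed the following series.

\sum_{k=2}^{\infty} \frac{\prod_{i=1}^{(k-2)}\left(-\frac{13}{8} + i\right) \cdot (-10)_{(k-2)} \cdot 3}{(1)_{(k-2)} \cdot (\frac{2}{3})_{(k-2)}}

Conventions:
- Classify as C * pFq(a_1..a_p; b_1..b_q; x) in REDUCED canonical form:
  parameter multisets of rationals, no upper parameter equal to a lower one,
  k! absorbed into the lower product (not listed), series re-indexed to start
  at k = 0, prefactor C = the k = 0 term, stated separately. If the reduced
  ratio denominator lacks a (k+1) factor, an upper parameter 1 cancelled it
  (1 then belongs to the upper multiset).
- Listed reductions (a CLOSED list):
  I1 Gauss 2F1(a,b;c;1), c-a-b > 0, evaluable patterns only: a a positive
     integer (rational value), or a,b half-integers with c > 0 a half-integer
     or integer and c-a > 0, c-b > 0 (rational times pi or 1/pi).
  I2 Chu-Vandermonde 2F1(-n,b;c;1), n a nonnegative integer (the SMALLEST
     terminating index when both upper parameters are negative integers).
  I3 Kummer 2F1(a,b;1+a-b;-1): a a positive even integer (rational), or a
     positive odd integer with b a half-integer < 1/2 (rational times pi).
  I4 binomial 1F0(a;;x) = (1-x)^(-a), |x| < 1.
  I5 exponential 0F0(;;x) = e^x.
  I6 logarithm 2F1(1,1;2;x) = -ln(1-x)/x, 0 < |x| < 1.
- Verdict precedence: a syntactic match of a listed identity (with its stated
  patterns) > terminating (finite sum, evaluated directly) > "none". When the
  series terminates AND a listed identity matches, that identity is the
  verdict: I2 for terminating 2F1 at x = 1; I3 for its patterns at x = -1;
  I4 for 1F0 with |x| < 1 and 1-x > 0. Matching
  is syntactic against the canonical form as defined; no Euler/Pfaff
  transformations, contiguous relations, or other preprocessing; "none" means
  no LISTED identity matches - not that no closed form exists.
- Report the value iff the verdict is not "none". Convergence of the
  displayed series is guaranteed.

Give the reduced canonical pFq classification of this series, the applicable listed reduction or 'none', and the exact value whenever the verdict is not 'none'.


First insight: t_0 = 3 here, and (1)_k (C = 3) is k! itself.
Adjacent-term ratio: r(k) = 1 * (k-10) (k-\frac{5}{8}) / [(k+\frac{2}{3}) (k+1)] - rational in k. x = 1; t_0 = 3; negate the roots.

Prefactor 3, argument 1: 2F1 with upper {-10, -\frac{5}{8}} over lower {\frac{2}{3}}. Verdict: Chu-Vandermonde (I2) matches (terminating 2F1 at x = 1 with n = 10, b = -5/8, c = \frac{2}{3}). Value: \frac{61180000689812955}{3116840586838016}.


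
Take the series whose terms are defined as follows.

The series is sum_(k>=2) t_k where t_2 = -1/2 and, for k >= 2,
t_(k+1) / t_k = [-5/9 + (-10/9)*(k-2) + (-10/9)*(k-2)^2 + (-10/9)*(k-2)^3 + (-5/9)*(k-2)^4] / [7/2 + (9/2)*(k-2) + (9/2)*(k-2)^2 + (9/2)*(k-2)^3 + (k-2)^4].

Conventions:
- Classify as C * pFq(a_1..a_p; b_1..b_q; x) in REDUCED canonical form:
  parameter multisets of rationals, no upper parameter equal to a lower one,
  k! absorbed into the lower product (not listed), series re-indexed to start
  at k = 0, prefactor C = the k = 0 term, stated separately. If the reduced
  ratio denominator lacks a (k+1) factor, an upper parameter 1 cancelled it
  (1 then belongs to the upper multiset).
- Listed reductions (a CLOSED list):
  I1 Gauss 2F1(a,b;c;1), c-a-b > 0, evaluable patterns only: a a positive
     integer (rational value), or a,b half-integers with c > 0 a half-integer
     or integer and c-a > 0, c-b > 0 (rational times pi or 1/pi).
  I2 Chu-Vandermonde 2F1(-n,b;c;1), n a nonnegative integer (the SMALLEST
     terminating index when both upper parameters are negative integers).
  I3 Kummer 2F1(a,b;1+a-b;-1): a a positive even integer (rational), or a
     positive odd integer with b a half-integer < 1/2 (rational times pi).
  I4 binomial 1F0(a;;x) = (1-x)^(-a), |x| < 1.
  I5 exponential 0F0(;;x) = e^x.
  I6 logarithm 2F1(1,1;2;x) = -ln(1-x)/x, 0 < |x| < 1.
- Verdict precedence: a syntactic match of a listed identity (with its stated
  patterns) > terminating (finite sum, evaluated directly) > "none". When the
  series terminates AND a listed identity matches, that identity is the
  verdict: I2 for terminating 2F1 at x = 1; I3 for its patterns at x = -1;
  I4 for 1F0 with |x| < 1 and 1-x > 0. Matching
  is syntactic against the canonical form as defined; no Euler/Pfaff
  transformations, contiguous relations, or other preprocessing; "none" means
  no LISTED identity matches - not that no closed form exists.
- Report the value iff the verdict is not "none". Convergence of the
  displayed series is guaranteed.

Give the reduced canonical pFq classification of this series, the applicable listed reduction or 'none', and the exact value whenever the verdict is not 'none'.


The series (x = -5/9) is 2F1: upper {1, 1}, lower {7/2}, prefactor -1/2. Verdict: none. A 2F1 with upper {1, 1} fits none of I1-I6 at x = -5/9; the sum runs forever.

The tell: x = (-5/9) and cancel k^2 + 1 from the displayed ratio first; then prefactor -1/2.
Ratio: r(k) = (-5/9) * (k+1) (k+1) / [(k+7/2) (k+1)] - rational in k, leading ratio (-5/9); with t_0 = -1/2, classification follows.


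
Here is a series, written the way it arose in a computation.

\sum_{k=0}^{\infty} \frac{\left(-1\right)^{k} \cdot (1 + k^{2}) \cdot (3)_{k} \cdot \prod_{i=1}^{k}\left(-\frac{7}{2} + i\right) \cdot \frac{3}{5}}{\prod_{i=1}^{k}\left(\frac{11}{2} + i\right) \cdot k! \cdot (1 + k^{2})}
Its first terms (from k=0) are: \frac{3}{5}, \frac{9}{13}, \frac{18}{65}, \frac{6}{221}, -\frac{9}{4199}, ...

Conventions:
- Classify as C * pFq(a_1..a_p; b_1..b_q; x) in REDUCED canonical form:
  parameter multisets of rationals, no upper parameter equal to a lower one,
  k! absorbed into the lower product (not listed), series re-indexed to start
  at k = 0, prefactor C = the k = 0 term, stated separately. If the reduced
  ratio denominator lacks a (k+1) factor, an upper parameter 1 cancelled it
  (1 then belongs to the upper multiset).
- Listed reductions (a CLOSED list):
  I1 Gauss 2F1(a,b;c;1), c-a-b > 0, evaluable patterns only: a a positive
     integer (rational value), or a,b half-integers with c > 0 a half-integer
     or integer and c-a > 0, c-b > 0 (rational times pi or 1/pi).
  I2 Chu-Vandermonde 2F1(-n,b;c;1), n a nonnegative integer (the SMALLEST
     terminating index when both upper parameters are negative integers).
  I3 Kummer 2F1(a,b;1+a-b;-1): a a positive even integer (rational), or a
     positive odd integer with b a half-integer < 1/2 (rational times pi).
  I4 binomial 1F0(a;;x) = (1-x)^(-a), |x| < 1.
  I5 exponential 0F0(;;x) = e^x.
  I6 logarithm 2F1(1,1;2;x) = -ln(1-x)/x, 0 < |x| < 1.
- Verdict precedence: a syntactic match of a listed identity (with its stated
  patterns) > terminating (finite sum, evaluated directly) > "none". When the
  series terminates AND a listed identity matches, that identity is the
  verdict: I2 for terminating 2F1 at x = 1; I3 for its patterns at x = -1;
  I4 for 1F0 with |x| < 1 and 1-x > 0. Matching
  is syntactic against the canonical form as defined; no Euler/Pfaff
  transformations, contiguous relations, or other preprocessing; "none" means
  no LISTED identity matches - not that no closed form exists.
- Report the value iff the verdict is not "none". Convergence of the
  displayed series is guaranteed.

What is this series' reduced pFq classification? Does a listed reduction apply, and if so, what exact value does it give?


With C = \frac{3}{5}: the canonical form is 2F1(-\frac{5}{2}, 3; \frac{13}{2}; -1). Verdict (x = -1): Kummer (I3) applies (x = -1; c = \frac{13}{2} equals 1+a-b for upper {-\frac{5}{2}, 3}: listed pattern). Sum: \frac{2079}{4096} \cdot \pi.

Structural cue: t_0 being \frac{3}{5}, the lower running product (C = 3/5, x = -1) is a rising factorial.
Ratio: r(k) = -1 * (k-\frac{5}{2}) (k+3) / [(k+\frac{13}{2}) (k+1)] - rational in k, leading ratio -1; with t_0 = \frac{3}{5}, classification follows.


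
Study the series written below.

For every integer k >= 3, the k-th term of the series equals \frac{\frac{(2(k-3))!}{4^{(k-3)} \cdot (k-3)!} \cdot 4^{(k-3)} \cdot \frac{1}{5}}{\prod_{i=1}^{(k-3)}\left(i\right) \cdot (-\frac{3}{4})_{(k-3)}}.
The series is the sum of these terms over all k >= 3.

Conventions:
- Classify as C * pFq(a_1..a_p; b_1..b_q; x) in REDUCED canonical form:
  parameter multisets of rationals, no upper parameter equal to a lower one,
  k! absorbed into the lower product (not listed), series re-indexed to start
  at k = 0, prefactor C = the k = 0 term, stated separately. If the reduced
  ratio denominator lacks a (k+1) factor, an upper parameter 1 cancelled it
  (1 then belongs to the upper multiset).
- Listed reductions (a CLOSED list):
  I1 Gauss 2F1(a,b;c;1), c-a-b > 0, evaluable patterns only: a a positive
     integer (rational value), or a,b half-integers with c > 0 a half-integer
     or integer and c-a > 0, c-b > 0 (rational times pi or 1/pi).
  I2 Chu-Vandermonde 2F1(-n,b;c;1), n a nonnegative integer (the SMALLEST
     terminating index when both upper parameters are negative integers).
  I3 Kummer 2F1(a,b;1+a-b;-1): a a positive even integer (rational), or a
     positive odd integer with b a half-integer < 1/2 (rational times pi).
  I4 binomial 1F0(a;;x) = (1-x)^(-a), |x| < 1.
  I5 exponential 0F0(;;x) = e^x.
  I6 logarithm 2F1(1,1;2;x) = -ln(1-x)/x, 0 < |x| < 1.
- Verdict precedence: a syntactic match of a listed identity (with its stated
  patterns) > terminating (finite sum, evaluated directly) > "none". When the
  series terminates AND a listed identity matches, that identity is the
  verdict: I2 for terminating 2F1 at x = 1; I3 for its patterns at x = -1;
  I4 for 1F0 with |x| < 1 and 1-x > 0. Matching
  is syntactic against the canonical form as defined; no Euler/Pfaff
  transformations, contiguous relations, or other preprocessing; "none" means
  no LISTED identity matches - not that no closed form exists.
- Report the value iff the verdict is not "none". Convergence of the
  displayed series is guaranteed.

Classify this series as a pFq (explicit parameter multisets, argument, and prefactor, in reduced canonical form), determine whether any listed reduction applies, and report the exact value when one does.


Prefactor \frac{1}{5}, argument 4: 1F1 with upper {\frac{1}{2}} over lower {-\frac{3}{4}}. Verdict: none here - no I1-I6 shape fits x = 4 with lower {-\frac{3}{4}}.

Key step: t_0 = \frac{1}{5} here, and the product of the first k integers (C = 1/5, x = 4) is k!.
Adjacent-term ratio: r(k) = 4 * (k+\frac{1}{2}) / [(k-\frac{3}{4}) (k+1)] - poly over poly, x = 4 from leading terms; C = \frac{1}{5} at k = 0.


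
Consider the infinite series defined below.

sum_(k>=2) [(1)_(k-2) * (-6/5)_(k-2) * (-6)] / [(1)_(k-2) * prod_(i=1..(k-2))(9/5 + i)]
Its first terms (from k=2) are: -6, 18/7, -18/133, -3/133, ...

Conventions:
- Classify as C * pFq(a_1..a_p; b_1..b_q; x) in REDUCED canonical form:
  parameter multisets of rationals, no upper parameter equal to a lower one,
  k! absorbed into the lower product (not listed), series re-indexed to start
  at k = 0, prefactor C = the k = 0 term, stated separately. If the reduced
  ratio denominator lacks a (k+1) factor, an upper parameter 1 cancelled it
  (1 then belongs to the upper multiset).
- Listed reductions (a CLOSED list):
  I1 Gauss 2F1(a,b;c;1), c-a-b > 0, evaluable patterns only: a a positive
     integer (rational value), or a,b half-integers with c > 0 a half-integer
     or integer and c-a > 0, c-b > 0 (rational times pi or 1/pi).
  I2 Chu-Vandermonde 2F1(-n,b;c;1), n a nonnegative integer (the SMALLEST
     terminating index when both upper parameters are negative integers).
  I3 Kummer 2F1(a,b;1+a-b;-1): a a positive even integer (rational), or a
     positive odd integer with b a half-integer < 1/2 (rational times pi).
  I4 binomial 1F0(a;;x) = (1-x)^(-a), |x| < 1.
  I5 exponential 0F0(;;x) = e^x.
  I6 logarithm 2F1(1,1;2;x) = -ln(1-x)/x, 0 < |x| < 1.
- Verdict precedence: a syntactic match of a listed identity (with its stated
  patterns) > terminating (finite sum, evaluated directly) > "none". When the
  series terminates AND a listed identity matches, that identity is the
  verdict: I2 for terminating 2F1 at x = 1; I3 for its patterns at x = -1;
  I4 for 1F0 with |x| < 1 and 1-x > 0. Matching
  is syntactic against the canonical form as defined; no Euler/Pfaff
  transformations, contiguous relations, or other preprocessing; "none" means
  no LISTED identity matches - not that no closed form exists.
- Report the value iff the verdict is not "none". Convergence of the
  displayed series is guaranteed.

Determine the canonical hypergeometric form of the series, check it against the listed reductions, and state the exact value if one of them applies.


With C = -6: the canonical form is 2F1(-6/5, 1; 14/5; 1). Verdict (x = 1): Gauss (I1, integer-parameter pattern) applies (x = 1: the Gamma ratio telescopes since c-a-b = 3 > 0 and a = 1 in Z>0). Value: -18/5.

The tell: with t_0 = -6, the lower running product (C = -6, x = 1) is a rising factorial.
Ratio: r(k) = 1 * (k-6/5) (k+1) / [(k+14/5) (k+1)] - rational in k. x = 1; t_0 = -6; negate the roots.


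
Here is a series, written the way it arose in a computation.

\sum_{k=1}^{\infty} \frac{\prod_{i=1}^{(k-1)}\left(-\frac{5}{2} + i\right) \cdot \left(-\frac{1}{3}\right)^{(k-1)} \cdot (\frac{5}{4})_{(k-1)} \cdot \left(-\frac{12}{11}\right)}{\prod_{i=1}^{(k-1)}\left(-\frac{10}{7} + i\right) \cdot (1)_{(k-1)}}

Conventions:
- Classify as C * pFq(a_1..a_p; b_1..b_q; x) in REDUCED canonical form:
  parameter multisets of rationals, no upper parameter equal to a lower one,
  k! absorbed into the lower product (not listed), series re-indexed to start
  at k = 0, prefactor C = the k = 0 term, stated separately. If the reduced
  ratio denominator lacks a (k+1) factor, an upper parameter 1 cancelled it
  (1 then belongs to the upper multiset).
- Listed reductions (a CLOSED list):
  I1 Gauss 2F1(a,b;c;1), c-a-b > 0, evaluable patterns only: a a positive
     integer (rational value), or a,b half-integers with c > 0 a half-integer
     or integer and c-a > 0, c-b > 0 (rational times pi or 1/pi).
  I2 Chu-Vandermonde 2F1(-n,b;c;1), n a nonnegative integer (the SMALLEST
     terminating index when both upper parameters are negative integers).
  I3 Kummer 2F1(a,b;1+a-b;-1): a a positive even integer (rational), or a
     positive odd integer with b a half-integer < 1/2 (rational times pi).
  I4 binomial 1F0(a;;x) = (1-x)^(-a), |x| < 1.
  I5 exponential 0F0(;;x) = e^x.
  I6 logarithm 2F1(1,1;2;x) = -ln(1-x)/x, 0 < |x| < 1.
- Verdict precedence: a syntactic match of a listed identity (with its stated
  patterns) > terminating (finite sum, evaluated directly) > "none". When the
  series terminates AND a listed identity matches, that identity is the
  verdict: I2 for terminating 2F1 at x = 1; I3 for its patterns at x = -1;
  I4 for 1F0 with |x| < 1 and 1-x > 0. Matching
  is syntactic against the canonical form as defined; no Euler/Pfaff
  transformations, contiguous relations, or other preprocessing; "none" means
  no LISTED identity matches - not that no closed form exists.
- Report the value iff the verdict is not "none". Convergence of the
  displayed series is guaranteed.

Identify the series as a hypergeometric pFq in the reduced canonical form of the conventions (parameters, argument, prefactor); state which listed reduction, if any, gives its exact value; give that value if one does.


Structural cue: t_0 being -\frac{12}{11}, (1)_k (C = -12/11) is k! itself.
Adjacent-term ratio: r(k) = -\frac{1}{3} * (k-\frac{3}{2}) (k+\frac{5}{4}) / [(k-\frac{3}{7}) (k+1)] - rational in k, leading ratio -\frac{1}{3}; with t_0 = -\frac{12}{11}, classification follows.

This is -\frac{12}{11} * 2F1(-\frac{3}{2}, \frac{5}{4}; -\frac{3}{7}; -\frac{1}{3}) in reduced canonical form. Verdict: no listed reduction: x = -\frac{1}{3} and upper {-\frac{3}{2}, \frac{5}{4}} fail every I1-I6 pattern.
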